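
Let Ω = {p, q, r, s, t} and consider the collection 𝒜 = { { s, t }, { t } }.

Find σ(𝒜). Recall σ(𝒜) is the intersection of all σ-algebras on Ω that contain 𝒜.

σ(𝒜) = { ∅, { s }, { t }, { s, t }, { p, q, r }, { p, q, r, s }, { p, q, r, t }, Ω }

Trace:
Seed the family with 𝒜 together with ∅ and Ω: { ∅, { t }, { s, t }, Ω }.
Step 1 (2 new):
  { p, q, r }  = Ω∖{ s, t }
  { p, q, r, s }  = Ω∖{ t }
  — 6 sets.
Step 2. New:
  { p, q, r, t }  = { p, q, r } ∪ { t }
  — 7 sets.
Step 3: +1 →
  { s }  = Ω∖{ p, q, r, t }
  — 8 sets.
Step 4: already closed under ᶜ and ∪.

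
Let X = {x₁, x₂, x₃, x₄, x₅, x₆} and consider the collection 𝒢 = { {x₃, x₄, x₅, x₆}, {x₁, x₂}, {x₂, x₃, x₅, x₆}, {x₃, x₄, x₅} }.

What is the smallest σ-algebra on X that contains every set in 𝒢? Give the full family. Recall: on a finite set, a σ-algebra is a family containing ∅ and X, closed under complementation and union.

σ(𝒢) = { {}, {x₁}, {x₂}, {x₄}, {x₆}, {x₁, x₂}, {x₁, x₄}, {x₁, x₆}, {x₂, x₄}, {x₂, x₆}, {x₃, x₅}, {x₄, x₆}, {x₁, x₂, x₄}, {x₁, x₂, x₆}, {x₁, x₃, x₅}, {x₁, x₄, x₆}, {x₂, x₃, x₅}, {x₂, x₄, x₆}, {x₃, x₄, x₅}, {x₃, x₅, x₆}, {x₁, x₂, x₃, x₅}, {x₁, x₂, x₄, x₆}, {x₁, x₃, x₄, x₅}, {x₁, x₃, x₅, x₆}, {x₂, x₃, x₄, x₅}, {x₂, x₃, x₅, x₆}, {x₃, x₄, x₅, x₆}, {x₁, x₂, x₃, x₄, x₅}, {x₁, x₂, x₃, x₅, x₆}, {x₁, x₃, x₄, x₅, x₆}, {x₂, x₃, x₄, x₅, x₆}, X }

Working:
Start: 𝒢 ∪ {∅, X} = { {}, {x₁, x₂}, {x₃, x₄, x₅}, {x₂, x₃, x₅, x₆}, {x₃, x₄, x₅, x₆}, X }.
Round 1 (5 new):
  {x₁, x₄}  = ᶜ of {x₂, x₃, x₅, x₆}
  {x₁, x₂, x₆}  = ᶜ of {x₃, x₄, x₅}
  {x₁, x₂, x₃, x₄, x₅}  = {x₃, x₄, x₅} ∪ {x₁, x₂}
  {x₁, x₂, x₃, x₅, x₆}  = {x₁, x₂} ∪ {x₂, x₃, x₅, x₆}
  {x₂, x₃, x₄, x₅, x₆}  = {x₃, x₄, x₅} ∪ {x₂, x₃, x₅, x₆}
Round 2: 7 new —
  {x₁}  = ᶜ of {x₂, x₃, x₄, x₅, x₆}
  {x₄}  = ᶜ of {x₁, x₂, x₃, x₅, x₆}
  {x₆}  = ᶜ of {x₁, x₂, x₃, x₄, x₅}
  {x₁, x₂, x₄}  = {x₁, x₂} ∪ {x₁, x₄}
  {x₁, x₂, x₄, x₆}  = {x₁, x₄} ∪ {x₁, x₂, x₆}
  {x₁, x₃, x₄, x₅}  = {x₃, x₄, x₅} ∪ {x₁, x₄}
  {x₁, x₃, x₄, x₅, x₆}  = {x₃, x₄, x₅, x₆} ∪ {x₁, x₄}
Round 3 (7 new):
  {x₂}  = ᶜ of {x₁, x₃, x₄, x₅, x₆}
  {x₁, x₆}  = {x₁} ∪ {x₆}
  {x₂, x₆}  = ᶜ of {x₁, x₃, x₄, x₅}
  {x₃, x₅}  = ᶜ of {x₁, x₂, x₄, x₆}
  {x₄, x₆}  = {x₄} ∪ {x₆}
  {x₁, x₄, x₆}  = {x₁, x₄} ∪ {x₆}
  {x₃, x₅, x₆}  = ᶜ of {x₁, x₂, x₄}
Round 4 adds 7:
  {x₂, x₄}  = {x₂} ∪ {x₄}
  {x₁, x₃, x₅}  = {x₃, x₅} ∪ {x₁}
  {x₂, x₃, x₅}  = ᶜ of {x₁, x₄, x₆}
  {x₂, x₄, x₆}  = {x₂} ∪ {x₄, x₆}
  {x₁, x₂, x₃, x₅}  = ᶜ of {x₄, x₆}
  {x₁, x₃, x₅, x₆}  = {x₁, x₆} ∪ {x₃, x₅, x₆}
  {x₂, x₃, x₄, x₅}  = ᶜ of {x₁, x₆}
Round 5: no new sets; the family is a σ-algebra.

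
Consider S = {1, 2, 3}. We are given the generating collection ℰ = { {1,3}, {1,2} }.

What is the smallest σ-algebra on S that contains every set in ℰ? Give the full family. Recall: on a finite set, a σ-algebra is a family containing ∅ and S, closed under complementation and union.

Take S₀ = ℰ ∪ {∅, S} = { ∅, {1,2}, {1,3}, S }.
Pass 1 adds 2:
  {2}  = ᶜ of {1,3}
  {3}  = ᶜ of {1,2}
Pass 2 (1 new):
  {2,3}  = {3} ∪ {2}
Pass 3: 1 new —
  {1}  = ᶜ of {2,3}
After Pass 4 the family is unchanged; done.

Therefore σ(ℰ) = { ∅, {1}, {2}, {3}, {1,2}, {1,3}, {2,3}, S } (|σ(ℰ)| = 8).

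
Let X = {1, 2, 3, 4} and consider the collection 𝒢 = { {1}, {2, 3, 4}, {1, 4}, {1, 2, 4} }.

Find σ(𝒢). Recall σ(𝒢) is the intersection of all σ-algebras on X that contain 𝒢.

σ(𝒢) = { {}, {1}, {2}, {3}, {4}, {1, 2}, {1, 3}, {1, 4}, {2, 3}, {2, 4}, {3, 4}, {1, 2, 3}, {1, 2, 4}, {1, 3, 4}, {2, 3, 4}, X }

Trace:
Start: 𝒢 ∪ {∅, X} = { {}, {1}, {1, 4}, {1, 2, 4}, {2, 3, 4}, X }.
Round 1: 2 new —
  {3}  = {1, 2, 4}ᶜ
  {2, 3}  = {1, 4}ᶜ
  [8 total]
Round 2 (3 new):
  {1, 3}  = {3} ∪ {1}
  {1, 2, 3}  = {2, 3} ∪ {1}
  {1, 3, 4}  = {3} ∪ {1, 4}
  [11 total]
Round 3: 3 new —
  {2}  = {1, 3, 4}ᶜ
  {4}  = {1, 2, 3}ᶜ
  {2, 4}  = {1, 3}ᶜ
  [14 total]
Round 4: +2 →
  {1, 2}  = {2} ∪ {1}
  {3, 4}  = {3} ∪ {4}
  [16 total]
Round 5: no new sets; the family is a σ-algebra.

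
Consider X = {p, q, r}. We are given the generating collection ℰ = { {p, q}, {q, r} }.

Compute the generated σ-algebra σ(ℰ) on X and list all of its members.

|σ(ℰ)| = 8.  σ(ℰ) = { {}, {p}, {q}, {r}, {p, q}, {p, r}, {q, r}, X }

Derivation:
Take S₀ = ℰ ∪ {∅, X} = { {}, {p, q}, {q, r}, X }.
Iteration 1 (2 new):
  {p}  = ᶜ of {q, r}
  {r}  = ᶜ of {p, q}
Iteration 2 (1 new):
  {p, r}  = {r} ∪ {p}
Iteration 3 (1 new):
  {q}  = ᶜ of {p, r}
Iteration 4: stable.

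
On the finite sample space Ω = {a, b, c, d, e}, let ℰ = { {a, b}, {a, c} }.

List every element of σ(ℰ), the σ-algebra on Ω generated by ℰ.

Answer: σ(ℰ) = { ∅, {a}, {b}, {c}, {a, b}, {a, c}, {b, c}, {d, e}, {a, b, c}, {a, d, e}, {b, d, e}, {c, d, e}, {a, b, d, e}, {a, c, d, e}, {b, c, d, e}, Ω }

Check:
Start: ℰ ∪ {∅, Ω} = { ∅, {a, b}, {a, c}, Ω }.
Iteration 1 (3 new):
  {a, b, c}  = {a, b} ∪ {a, c}
  {b, d, e}  = complement {a, c}
  {c, d, e}  = complement {a, b}
Iteration 2 adds 4:
  {d, e}  = complement {a, b, c}
  {a, b, d, e}  = {a, b} ∪ {b, d, e}
  {a, c, d, e}  = {c, d, e} ∪ {a, c}
  {b, c, d, e}  = {c, d, e} ∪ {b, d, e}
Iteration 3: 3 new —
  {a}  = complement {b, c, d, e}
  {b}  = complement {a, c, d, e}
  {c}  = complement {a, b, d, e}
Iteration 4 (2 new):
  {b, c}  = {c} ∪ {b}
  {a, d, e}  = {d, e} ∪ {a}
Iteration 5: stable.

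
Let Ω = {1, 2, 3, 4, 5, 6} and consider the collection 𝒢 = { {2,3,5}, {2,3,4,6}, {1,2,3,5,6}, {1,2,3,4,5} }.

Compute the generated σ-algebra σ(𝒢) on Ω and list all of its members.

Start: 𝒢 ∪ {∅, Ω} = { ∅, {2,3,5}, {2,3,4,6}, {1,2,3,4,5}, {1,2,3,5,6}, Ω }.
Step 1: 5 new —
  {4}  = complement {1,2,3,5,6}
  {6}  = complement {1,2,3,4,5}
  {1,5}  = complement {2,3,4,6}
  {1,4,6}  = complement {2,3,5}
  {2,3,4,5,6}  = {2,3,5} ∪ {2,3,4,6}
  |family| = 11
Step 2 (9 new):
  {1}  = complement {2,3,4,5,6}
  {4,6}  = {6} ∪ {4}
  {1,4,5}  = {1,5} ∪ {4}
  {1,5,6}  = {6} ∪ {1,5}
  {1,2,3,5}  = {2,3,5} ∪ {1,5}
  {1,4,5,6}  = {1,4,6} ∪ {1,5}
  {2,3,4,5}  = {2,3,5} ∪ {4}
  {2,3,5,6}  = {6} ∪ {2,3,5}
  {1,2,3,4,6}  = {1,4,6} ∪ {2,3,4,6}
  |family| = 20
Step 3: 6 new —
  {5}  = complement {1,2,3,4,6}
  {1,4}  = complement {2,3,5,6}
  {1,6}  = complement {2,3,4,5}
  {2,3}  = complement {1,4,5,6}
  {2,3,4}  = complement {1,5,6}
  {2,3,6}  = complement {1,4,5}
  |family| = 26
Step 4 adds 6:
  {4,5}  = {5} ∪ {4}
  {5,6}  = {6} ∪ {5}
  {1,2,3}  = {1} ∪ {2,3}
  {4,5,6}  = {5} ∪ {4,6}
  {1,2,3,4}  = {2,3,4} ∪ {1}
  {1,2,3,6}  = {1} ∪ {2,3,6}
  |family| = 32
After Step 5 the family is unchanged; done.

|σ(𝒢)| = 32.  σ(𝒢) = { ∅, {1}, {4}, {5}, {6}, {1,4}, {1,5}, {1,6}, {2,3}, {4,5}, {4,6}, {5,6}, {1,2,3}, {1,4,5}, {1,4,6}, {1,5,6}, {2,3,4}, {2,3,5}, {2,3,6}, {4,5,6}, {1,2,3,4}, {1,2,3,5}, {1,2,3,6}, {1,4,5,6}, {2,3,4,5}, {2,3,4,6}, {2,3,5,6}, {1,2,3,4,5}, {1,2,3,4,6}, {1,2,3,5,6}, {2,3,4,5,6}, Ω }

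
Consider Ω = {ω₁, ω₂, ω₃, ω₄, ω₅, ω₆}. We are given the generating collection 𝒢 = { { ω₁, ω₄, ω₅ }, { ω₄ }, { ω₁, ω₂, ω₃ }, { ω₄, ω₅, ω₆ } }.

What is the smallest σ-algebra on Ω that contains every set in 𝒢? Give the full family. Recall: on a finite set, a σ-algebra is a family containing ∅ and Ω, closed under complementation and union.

Answer: σ(𝒢) = { {}, { ω₁ }, { ω₄ }, { ω₅ }, { ω₆ }, { ω₁, ω₄ }, { ω₁, ω₅ }, { ω₁, ω₆ }, { ω₂, ω₃ }, { ω₄, ω₅ }, { ω₄, ω₆ }, { ω₅, ω₆ }, { ω₁, ω₂, ω₃ }, { ω₁, ω₄, ω₅ }, { ω₁, ω₄, ω₆ }, { ω₁, ω₅, ω₆ }, { ω₂, ω₃, ω₄ }, { ω₂, ω₃, ω₅ }, { ω₂, ω₃, ω₆ }, { ω₄, ω₅, ω₆ }, { ω₁, ω₂, ω₃, ω₄ }, { ω₁, ω₂, ω₃, ω₅ }, { ω₁, ω₂, ω₃, ω₆ }, { ω₁, ω₄, ω₅, ω₆ }, { ω₂, ω₃, ω₄, ω₅ }, { ω₂, ω₃, ω₄, ω₆ }, { ω₂, ω₃, ω₅, ω₆ }, { ω₁, ω₂, ω₃, ω₄, ω₅ }, { ω₁, ω₂, ω₃, ω₄, ω₆ }, { ω₁, ω₂, ω₃, ω₅, ω₆ }, { ω₂, ω₃, ω₄, ω₅, ω₆ }, Ω }

Trace:
Start: 𝒢 ∪ {∅, Ω} = { {}, { ω₄ }, { ω₁, ω₂, ω₃ }, { ω₁, ω₄, ω₅ }, { ω₄, ω₅, ω₆ }, Ω }.
Step 1: +5 →
  { ω₂, ω₃, ω₆ }  = ᶜ of { ω₁, ω₄, ω₅ }
  { ω₁, ω₂, ω₃, ω₄ }  = { ω₁, ω₂, ω₃ } ∪ { ω₄ }
  { ω₁, ω₄, ω₅, ω₆ }  = { ω₁, ω₄, ω₅ } ∪ { ω₄, ω₅, ω₆ }
  { ω₁, ω₂, ω₃, ω₄, ω₅ }  = { ω₁, ω₄, ω₅ } ∪ { ω₁, ω₂, ω₃ }
  { ω₁, ω₂, ω₃, ω₅, ω₆ }  = ᶜ of { ω₄ }
  (now 11)
Step 2: +7 →
  { ω₆ }  = ᶜ of { ω₁, ω₂, ω₃, ω₄, ω₅ }
  { ω₂, ω₃ }  = ᶜ of { ω₁, ω₄, ω₅, ω₆ }
  { ω₅, ω₆ }  = ᶜ of { ω₁, ω₂, ω₃, ω₄ }
  { ω₁, ω₂, ω₃, ω₆ }  = { ω₁, ω₂, ω₃ } ∪ { ω₂, ω₃, ω₆ }
  { ω₂, ω₃, ω₄, ω₆ }  = { ω₂, ω₃, ω₆ } ∪ { ω₄ }
  { ω₁, ω₂, ω₃, ω₄, ω₆ }  = { ω₂, ω₃, ω₆ } ∪ { ω₁, ω₂, ω₃, ω₄ }
  { ω₂, ω₃, ω₄, ω₅, ω₆ }  = { ω₂, ω₃, ω₆ } ∪ { ω₄, ω₅, ω₆ }
  (now 18)
Step 3: 7 new —
  { ω₁ }  = ᶜ of { ω₂, ω₃, ω₄, ω₅, ω₆ }
  { ω₅ }  = ᶜ of { ω₁, ω₂, ω₃, ω₄, ω₆ }
  { ω₁, ω₅ }  = ᶜ of { ω₂, ω₃, ω₄, ω₆ }
  { ω₄, ω₅ }  = ᶜ of { ω₁, ω₂, ω₃, ω₆ }
  { ω₄, ω₆ }  = { ω₄ } ∪ { ω₆ }
  { ω₂, ω₃, ω₄ }  = { ω₂, ω₃ } ∪ { ω₄ }
  { ω₂, ω₃, ω₅, ω₆ }  = { ω₂, ω₃ } ∪ { ω₅, ω₆ }
  (now 25)
Step 4. New:
  { ω₁, ω₄ }  = ᶜ of { ω₂, ω₃, ω₅, ω₆ }
  { ω₁, ω₆ }  = { ω₁ } ∪ { ω₆ }
  { ω₁, ω₄, ω₆ }  = { ω₁ } ∪ { ω₄, ω₆ }
  { ω₁, ω₅, ω₆ }  = ᶜ of { ω₂, ω₃, ω₄ }
  { ω₂, ω₃, ω₅ }  = { ω₅ } ∪ { ω₂, ω₃ }
  { ω₁, ω₂, ω₃, ω₅ }  = ᶜ of { ω₄, ω₆ }
  { ω₂, ω₃, ω₄, ω₅ }  = { ω₂, ω₃, ω₄ } ∪ { ω₅ }
  (now 32)
Step 5 adds nothing — fixpoint reached.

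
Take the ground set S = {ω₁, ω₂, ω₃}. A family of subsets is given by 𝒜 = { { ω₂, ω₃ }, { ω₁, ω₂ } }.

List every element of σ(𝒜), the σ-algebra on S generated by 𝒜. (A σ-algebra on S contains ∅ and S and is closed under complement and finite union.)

σ(𝒜) (8 sets): { ∅, { ω₁ }, { ω₂ }, { ω₃ }, { ω₁, ω₂ }, { ω₁, ω₃ }, { ω₂, ω₃ }, S }

Working:
Seed the family with 𝒜 together with ∅ and S: { ∅, { ω₁, ω₂ }, { ω₂, ω₃ }, S }.
Iteration 1. New:
  { ω₁ }  = S∖{ ω₂, ω₃ }
  { ω₃ }  = S∖{ ω₁, ω₂ }
Iteration 2: 1 new —
  { ω₁, ω₃ }  = { ω₃ } ∪ { ω₁ }
Iteration 3 adds 1:
  { ω₂ }  = S∖{ ω₁, ω₃ }
Iteration 4: closed — nothing new.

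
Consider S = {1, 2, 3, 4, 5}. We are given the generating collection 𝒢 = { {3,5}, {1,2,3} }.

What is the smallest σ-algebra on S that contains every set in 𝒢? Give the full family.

Initial family (4 sets): { {}, {3,5}, {1,2,3}, S }.
Round 1 (3 new):
  {4,5}  = ᶜ of {1,2,3}
  {1,2,4}  = ᶜ of {3,5}
  {1,2,3,5}  = {3,5} ∪ {1,2,3}
  — 7 sets.
Round 2: 4 new —
  {4}  = ᶜ of {1,2,3,5}
  {3,4,5}  = {4,5} ∪ {3,5}
  {1,2,3,4}  = {1,2,3} ∪ {1,2,4}
  {1,2,4,5}  = {4,5} ∪ {1,2,4}
  — 11 sets.
Round 3 adds 3:
  {3}  = ᶜ of {1,2,4,5}
  {5}  = ᶜ of {1,2,3,4}
  {1,2}  = ᶜ of {3,4,5}
  — 14 sets.
Round 4 (2 new):
  {3,4}  = {3} ∪ {4}
  {1,2,5}  = {1,2} ∪ {5}
  — 16 sets.
Round 5: no new sets; the family is a σ-algebra.

|σ(𝒢)| = 16.  σ(𝒢) = { {}, {3}, {4}, {5}, {1,2}, {3,4}, {3,5}, {4,5}, {1,2,3}, {1,2,4}, {1,2,5}, {3,4,5}, {1,2,3,4}, {1,2,3,5}, {1,2,4,5}, S }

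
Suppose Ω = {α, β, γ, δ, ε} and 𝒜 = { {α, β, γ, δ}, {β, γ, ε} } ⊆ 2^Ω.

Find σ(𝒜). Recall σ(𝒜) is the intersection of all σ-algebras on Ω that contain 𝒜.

σ(𝒜) = { {}, {ε}, {α, δ}, {β, γ}, {α, δ, ε}, {β, γ, ε}, {α, β, γ, δ}, Ω }

Derivation:
Seed the family with 𝒜 together with ∅ and Ω: { {}, {β, γ, ε}, {α, β, γ, δ}, Ω }.
Round 1 (2 new):
  {ε}  = Ω∖{α, β, γ, δ}
  {α, δ}  = Ω∖{β, γ, ε}
Round 2: 1 new —
  {α, δ, ε}  = {α, δ} ∪ {ε}
Round 3. New:
  {β, γ}  = Ω∖{α, δ, ε}
After Round 4 the family is unchanged; done.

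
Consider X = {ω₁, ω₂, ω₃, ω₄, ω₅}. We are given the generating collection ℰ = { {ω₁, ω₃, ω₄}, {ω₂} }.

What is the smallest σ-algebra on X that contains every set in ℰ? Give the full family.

Seed the family with ℰ together with ∅ and X: { ∅, {ω₂}, {ω₁, ω₃, ω₄}, X }.
Round 1. New:
  {ω₂, ω₅}  = X∖{ω₁, ω₃, ω₄}
  {ω₁, ω₂, ω₃, ω₄}  = {ω₂} ∪ {ω₁, ω₃, ω₄}
  {ω₁, ω₃, ω₄, ω₅}  = X∖{ω₂}
  — 7 sets.
Round 2 adds 1:
  {ω₅}  = X∖{ω₁, ω₂, ω₃, ω₄}
  — 8 sets.
Round 3: already closed under ᶜ and ∪.

Therefore σ(ℰ) = { ∅, {ω₂}, {ω₅}, {ω₂, ω₅}, {ω₁, ω₃, ω₄}, {ω₁, ω₂, ω₃, ω₄}, {ω₁, ω₃, ω₄, ω₅}, X } (|σ(ℰ)| = 8).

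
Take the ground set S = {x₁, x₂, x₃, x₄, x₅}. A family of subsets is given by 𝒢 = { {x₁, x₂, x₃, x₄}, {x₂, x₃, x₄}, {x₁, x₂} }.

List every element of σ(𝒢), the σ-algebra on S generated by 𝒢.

Seed the family with 𝒢 together with ∅ and S: { ∅, {x₁, x₂}, {x₂, x₃, x₄}, {x₁, x₂, x₃, x₄}, S }.
Round 1 adds 3:
  {x₅}  = S∖{x₁, x₂, x₃, x₄}
  {x₁, x₅}  = S∖{x₂, x₃, x₄}
  {x₃, x₄, x₅}  = S∖{x₁, x₂}
  [8 total]
Round 2 adds 3:
  {x₁, x₂, x₅}  = {x₁, x₂} ∪ {x₅}
  {x₁, x₃, x₄, x₅}  = {x₃, x₄, x₅} ∪ {x₁, x₅}
  {x₂, x₃, x₄, x₅}  = {x₃, x₄, x₅} ∪ {x₂, x₃, x₄}
  [11 total]
Round 3 adds 3:
  {x₁}  = S∖{x₂, x₃, x₄, x₅}
  {x₂}  = S∖{x₁, x₃, x₄, x₅}
  {x₃, x₄}  = S∖{x₁, x₂, x₅}
  [14 total]
Round 4 (2 new):
  {x₂, x₅}  = {x₂} ∪ {x₅}
  {x₁, x₃, x₄}  = {x₃, x₄} ∪ {x₁}
  [16 total]
After Round 5 the family is unchanged; done.

Therefore σ(𝒢) = { ∅, {x₁}, {x₂}, {x₅}, {x₁, x₂}, {x₁, x₅}, {x₂, x₅}, {x₃, x₄}, {x₁, x₂, x₅}, {x₁, x₃, x₄}, {x₂, x₃, x₄}, {x₃, x₄, x₅}, {x₁, x₂, x₃, x₄}, {x₁, x₃, x₄, x₅}, {x₂, x₃, x₄, x₅}, S } (|σ(𝒢)| = 16).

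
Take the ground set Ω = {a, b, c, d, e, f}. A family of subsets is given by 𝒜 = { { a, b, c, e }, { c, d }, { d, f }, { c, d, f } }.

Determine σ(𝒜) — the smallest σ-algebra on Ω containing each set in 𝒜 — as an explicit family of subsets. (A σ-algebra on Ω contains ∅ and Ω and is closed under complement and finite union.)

σ(𝒜) (16 sets): { {  }, { c }, { d }, { f }, { c, d }, { c, f }, { d, f }, { a, b, e }, { c, d, f }, { a, b, c, e }, { a, b, d, e }, { a, b, e, f }, { a, b, c, d, e }, { a, b, c, e, f }, { a, b, d, e, f }, Ω }

Trace:
Begin from { {  }, { c, d }, { d, f }, { c, d, f }, { a, b, c, e }, Ω } (that is, 𝒜 plus ∅ and Ω).
Round 1 (3 new):
  { a, b, e }  = complement { c, d, f }
  { a, b, e, f }  = complement { c, d }
  { a, b, c, d, e }  = { c, d } ∪ { a, b, c, e }
  (now 9)
Round 2. New:
  { f }  = complement { a, b, c, d, e }
  { a, b, c, e, f }  = { a, b, c, e } ∪ { a, b, e, f }
  { a, b, d, e, f }  = { a, b, e } ∪ { d, f }
  (now 12)
Round 3. New:
  { c }  = complement { a, b, d, e, f }
  { d }  = complement { a, b, c, e, f }
  (now 14)
Round 4: +2 →
  { c, f }  = { c } ∪ { f }
  { a, b, d, e }  = { a, b, e } ∪ { d }
  (now 16)
After Round 5 the family is unchanged; done.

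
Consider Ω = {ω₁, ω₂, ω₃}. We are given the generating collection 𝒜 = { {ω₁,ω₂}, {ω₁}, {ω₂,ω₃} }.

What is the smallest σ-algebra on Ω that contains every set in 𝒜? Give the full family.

Take S₀ = 𝒜 ∪ {∅, Ω} = { {}, {ω₁}, {ω₁,ω₂}, {ω₂,ω₃}, Ω }.
Round 1: 1 new —
  {ω₃}  = Ω∖{ω₁,ω₂}
Round 2 adds 1:
  {ω₁,ω₃}  = {ω₃} ∪ {ω₁}
Round 3: +1 →
  {ω₂}  = Ω∖{ω₁,ω₃}
Round 4: no new sets; the family is a σ-algebra.

|σ(𝒜)| = 8.  σ(𝒜) = { {}, {ω₁}, {ω₂}, {ω₃}, {ω₁,ω₂}, {ω₁,ω₃}, {ω₂,ω₃}, Ω }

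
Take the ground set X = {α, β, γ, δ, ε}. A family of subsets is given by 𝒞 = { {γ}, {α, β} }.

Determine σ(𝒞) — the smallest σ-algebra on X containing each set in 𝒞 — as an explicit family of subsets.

σ(𝒞) (8 sets): { ∅, {γ}, {α, β}, {δ, ε}, {α, β, γ}, {γ, δ, ε}, {α, β, δ, ε}, X }

Derivation:
Initial family (4 sets): { ∅, {γ}, {α, β}, X }.
Iteration 1 adds 3:
  {α, β, γ}  = {γ} ∪ {α, β}
  {γ, δ, ε}  = ᶜ of {α, β}
  {α, β, δ, ε}  = ᶜ of {γ}
  — 7 sets.
Iteration 2: 1 new —
  {δ, ε}  = ᶜ of {α, β, γ}
  — 8 sets.
Iteration 3 adds nothing — fixpoint reached.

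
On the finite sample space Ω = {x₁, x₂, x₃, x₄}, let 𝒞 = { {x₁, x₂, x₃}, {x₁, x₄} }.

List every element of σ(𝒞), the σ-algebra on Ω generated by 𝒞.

Take S₀ = 𝒞 ∪ {∅, Ω} = { ∅, {x₁, x₄}, {x₁, x₂, x₃}, Ω }.
Round 1 (2 new):
  {x₄}  = complement {x₁, x₂, x₃}
  {x₂, x₃}  = complement {x₁, x₄}
  (now 6)
Round 2. New:
  {x₂, x₃, x₄}  = {x₂, x₃} ∪ {x₄}
  (now 7)
Round 3 (1 new):
  {x₁}  = complement {x₂, x₃, x₄}
  (now 8)
After Round 4 the family is unchanged; done.

σ(𝒞) = { ∅, {x₁}, {x₄}, {x₁, x₄}, {x₂, x₃}, {x₁, x₂, x₃}, {x₂, x₃, x₄}, Ω }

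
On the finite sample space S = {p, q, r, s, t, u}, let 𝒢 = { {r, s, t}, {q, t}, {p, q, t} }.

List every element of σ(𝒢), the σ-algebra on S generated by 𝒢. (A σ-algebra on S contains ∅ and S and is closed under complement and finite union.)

σ(𝒢) = { {}, {p}, {q}, {t}, {u}, {p, q}, {p, t}, {p, u}, {q, t}, {q, u}, {r, s}, {t, u}, {p, q, t}, {p, q, u}, {p, r, s}, {p, t, u}, {q, r, s}, {q, t, u}, {r, s, t}, {r, s, u}, {p, q, r, s}, {p, q, t, u}, {p, r, s, t}, {p, r, s, u}, {q, r, s, t}, {q, r, s, u}, {r, s, t, u}, {p, q, r, s, t}, {p, q, r, s, u}, {p, r, s, t, u}, {q, r, s, t, u}, S }

Working:
Begin from { {}, {q, t}, {p, q, t}, {r, s, t}, S } (that is, 𝒢 plus ∅ and S).
Step 1 (5 new):
  {p, q, u}  = complement {r, s, t}
  {r, s, u}  = complement {p, q, t}
  {p, r, s, u}  = complement {q, t}
  {q, r, s, t}  = {q, t} ∪ {r, s, t}
  {p, q, r, s, t}  = {r, s, t} ∪ {p, q, t}
  [10 total]
Step 2. New:
  {u}  = complement {p, q, r, s, t}
  {p, u}  = complement {q, r, s, t}
  {p, q, t, u}  = {q, t} ∪ {p, q, u}
  {r, s, t, u}  = {r, s, t} ∪ {r, s, u}
  {p, q, r, s, u}  = {p, r, s, u} ∪ {p, q, u}
  {p, r, s, t, u}  = {r, s, t} ∪ {p, r, s, u}
  {q, r, s, t, u}  = {q, t} ∪ {r, s, u}
  [17 total]
Step 3 (6 new):
  {p}  = complement {q, r, s, t, u}
  {q}  = complement {p, r, s, t, u}
  {t}  = complement {p, q, r, s, u}
  {p, q}  = complement {r, s, t, u}
  {r, s}  = complement {p, q, t, u}
  {q, t, u}  = {q, t} ∪ {u}
  [23 total]
Step 4 adds 9:
  {p, t}  = {t} ∪ {p}
  {q, u}  = {q} ∪ {u}
  {t, u}  = {u} ∪ {t}
  {p, r, s}  = complement {q, t, u}
  {p, t, u}  = {p, u} ∪ {t}
  {q, r, s}  = {r, s} ∪ {q}
  {p, q, r, s}  = {r, s} ∪ {p, q}
  {p, r, s, t}  = {r, s, t} ∪ {p}
  {q, r, s, u}  = {q} ∪ {r, s, u}
  [32 total]
Step 5: already closed under ᶜ and ∪.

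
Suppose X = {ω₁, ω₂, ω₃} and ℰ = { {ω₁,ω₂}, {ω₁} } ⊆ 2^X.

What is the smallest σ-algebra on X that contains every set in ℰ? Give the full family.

Answer: σ(ℰ) = { {}, {ω₁}, {ω₂}, {ω₃}, {ω₁,ω₂}, {ω₁,ω₃}, {ω₂,ω₃}, X }

Check:
Begin from { {}, {ω₁}, {ω₁,ω₂}, X } (that is, ℰ plus ∅ and X).
Pass 1: 2 new —
  {ω₃}  = X∖{ω₁,ω₂}
  {ω₂,ω₃}  = X∖{ω₁}
Pass 2: +1 →
  {ω₁,ω₃}  = {ω₃} ∪ {ω₁}
Pass 3: 1 new —
  {ω₂}  = X∖{ω₁,ω₃}
Pass 4 adds nothing — fixpoint reached.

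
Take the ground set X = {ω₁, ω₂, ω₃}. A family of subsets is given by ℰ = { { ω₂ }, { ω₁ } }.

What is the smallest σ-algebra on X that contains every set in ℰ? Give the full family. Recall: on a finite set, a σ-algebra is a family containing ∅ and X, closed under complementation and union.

σ(ℰ) (8 sets): { {  }, { ω₁ }, { ω₂ }, { ω₃ }, { ω₁, ω₂ }, { ω₁, ω₃ }, { ω₂, ω₃ }, X }

Trace:
Begin from { {  }, { ω₁ }, { ω₂ }, X } (that is, ℰ plus ∅ and X).
Step 1 (3 new):
  { ω₁, ω₂ }  = { ω₂ } ∪ { ω₁ }
  { ω₁, ω₃ }  = { ω₂ }ᶜ
  { ω₂, ω₃ }  = { ω₁ }ᶜ
  — 7 sets.
Step 2 (1 new):
  { ω₃ }  = { ω₁, ω₂ }ᶜ
  — 8 sets.
Step 3: already closed under ᶜ and ∪.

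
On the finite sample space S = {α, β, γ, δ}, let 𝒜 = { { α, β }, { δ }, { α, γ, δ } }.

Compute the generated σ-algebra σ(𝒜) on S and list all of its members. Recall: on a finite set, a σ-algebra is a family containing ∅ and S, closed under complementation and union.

Answer: σ(𝒜) = { ∅, { α }, { β }, { γ }, { δ }, { α, β }, { α, γ }, { α, δ }, { β, γ }, { β, δ }, { γ, δ }, { α, β, γ }, { α, β, δ }, { α, γ, δ }, { β, γ, δ }, S }

Check:
Start: 𝒜 ∪ {∅, S} = { ∅, { δ }, { α, β }, { α, γ, δ }, S }.
Step 1: 4 new —
  { β }  = ᶜ of { α, γ, δ }
  { γ, δ }  = ᶜ of { α, β }
  { α, β, γ }  = ᶜ of { δ }
  { α, β, δ }  = { α, β } ∪ { δ }
  |family| = 9
Step 2: +3 →
  { γ }  = ᶜ of { α, β, δ }
  { β, δ }  = { β } ∪ { δ }
  { β, γ, δ }  = { γ, δ } ∪ { β }
  |family| = 12
Step 3 (3 new):
  { α }  = ᶜ of { β, γ, δ }
  { α, γ }  = ᶜ of { β, δ }
  { β, γ }  = { γ } ∪ { β }
  |family| = 15
Step 4 (1 new):
  { α, δ }  = ᶜ of { β, γ }
  |family| = 16
Step 5: stable.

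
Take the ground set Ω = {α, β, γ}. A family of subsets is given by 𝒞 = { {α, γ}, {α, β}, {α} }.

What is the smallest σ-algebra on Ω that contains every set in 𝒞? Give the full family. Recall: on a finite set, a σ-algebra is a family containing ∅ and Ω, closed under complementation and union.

Take S₀ = 𝒞 ∪ {∅, Ω} = { {}, {α}, {α, β}, {α, γ}, Ω }.
Step 1 (3 new):
  {β}  = ᶜ of {α, γ}
  {γ}  = ᶜ of {α, β}
  {β, γ}  = ᶜ of {α}
  — 8 sets.
Step 2: no new sets; the family is a σ-algebra.

Therefore σ(𝒞) = { {}, {α}, {β}, {γ}, {α, β}, {α, γ}, {β, γ}, Ω } (|σ(𝒞)| = 8).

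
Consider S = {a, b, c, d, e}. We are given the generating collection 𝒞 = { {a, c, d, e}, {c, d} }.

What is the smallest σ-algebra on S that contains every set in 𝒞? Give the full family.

Seed the family with 𝒞 together with ∅ and S: { {}, {c, d}, {a, c, d, e}, S }.
Pass 1 adds 2:
  {b}  = ᶜ of {a, c, d, e}
  {a, b, e}  = ᶜ of {c, d}
  |family| = 6
Pass 2: +1 →
  {b, c, d}  = {c, d} ∪ {b}
  |family| = 7
Pass 3: 1 new —
  {a, e}  = ᶜ of {b, c, d}
  |family| = 8
Pass 4: already closed under ᶜ and ∪.

Hence σ(𝒞) has 8 members: { {}, {b}, {a, e}, {c, d}, {a, b, e}, {b, c, d}, {a, c, d, e}, S }.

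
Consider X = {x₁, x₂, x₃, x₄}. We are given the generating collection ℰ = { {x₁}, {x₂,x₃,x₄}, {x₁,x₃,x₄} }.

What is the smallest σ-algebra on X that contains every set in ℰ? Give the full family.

Answer: σ(ℰ) = { ∅, {x₁}, {x₂}, {x₁,x₂}, {x₃,x₄}, {x₁,x₃,x₄}, {x₂,x₃,x₄}, X }

Derivation:
Seed the family with ℰ together with ∅ and X: { ∅, {x₁}, {x₁,x₃,x₄}, {x₂,x₃,x₄}, X }.
Iteration 1: +1 →
  {x₂}  = ᶜ of {x₁,x₃,x₄}
  |family| = 6
Iteration 2. New:
  {x₁,x₂}  = {x₂} ∪ {x₁}
  |family| = 7
Iteration 3: 1 new —
  {x₃,x₄}  = ᶜ of {x₁,x₂}
  |family| = 8
Iteration 4: no new sets; the family is a σ-algebra.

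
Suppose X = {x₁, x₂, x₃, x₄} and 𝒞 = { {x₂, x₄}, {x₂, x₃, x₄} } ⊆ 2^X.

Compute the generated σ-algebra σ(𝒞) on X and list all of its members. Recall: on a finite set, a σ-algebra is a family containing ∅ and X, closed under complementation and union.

Answer: σ(𝒞) = { {}, {x₁}, {x₃}, {x₁, x₃}, {x₂, x₄}, {x₁, x₂, x₄}, {x₂, x₃, x₄}, X }

Check:
Start: 𝒞 ∪ {∅, X} = { {}, {x₂, x₄}, {x₂, x₃, x₄}, X }.
Round 1 (2 new):
  {x₁}  = complement {x₂, x₃, x₄}
  {x₁, x₃}  = complement {x₂, x₄}
  [6 total]
Round 2 adds 1:
  {x₁, x₂, x₄}  = {x₂, x₄} ∪ {x₁}
  [7 total]
Round 3: 1 new —
  {x₃}  = complement {x₁, x₂, x₄}
  [8 total]
After Round 4 the family is unchanged; done.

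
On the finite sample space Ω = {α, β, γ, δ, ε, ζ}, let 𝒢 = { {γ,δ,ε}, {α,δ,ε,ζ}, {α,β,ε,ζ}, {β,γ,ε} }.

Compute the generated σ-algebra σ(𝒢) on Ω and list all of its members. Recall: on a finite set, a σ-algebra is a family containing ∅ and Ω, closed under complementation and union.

Start: 𝒢 ∪ {∅, Ω} = { {}, {β,γ,ε}, {γ,δ,ε}, {α,β,ε,ζ}, {α,δ,ε,ζ}, Ω }.
Iteration 1 adds 8:
  {β,γ}  = Ω∖{α,δ,ε,ζ}
  {γ,δ}  = Ω∖{α,β,ε,ζ}
  {α,β,ζ}  = Ω∖{γ,δ,ε}
  {α,δ,ζ}  = Ω∖{β,γ,ε}
  {β,γ,δ,ε}  = {γ,δ,ε} ∪ {β,γ,ε}
  {α,β,γ,ε,ζ}  = {β,γ,ε} ∪ {α,β,ε,ζ}
  {α,β,δ,ε,ζ}  = {α,δ,ε,ζ} ∪ {α,β,ε,ζ}
  {α,γ,δ,ε,ζ}  = {γ,δ,ε} ∪ {α,δ,ε,ζ}
  |family| = 14
Iteration 2 (9 new):
  {β}  = Ω∖{α,γ,δ,ε,ζ}
  {γ}  = Ω∖{α,β,δ,ε,ζ}
  {δ}  = Ω∖{α,β,γ,ε,ζ}
  {α,ζ}  = Ω∖{β,γ,δ,ε}
  {β,γ,δ}  = {γ,δ} ∪ {β,γ}
  {α,β,γ,ζ}  = {β,γ} ∪ {α,β,ζ}
  {α,β,δ,ζ}  = {α,δ,ζ} ∪ {α,β,ζ}
  {α,γ,δ,ζ}  = {γ,δ} ∪ {α,δ,ζ}
  {α,β,γ,δ,ζ}  = {γ,δ} ∪ {α,β,ζ}
  |family| = 23
Iteration 3: +7 →
  {ε}  = Ω∖{α,β,γ,δ,ζ}
  {β,δ}  = {β} ∪ {δ}
  {β,ε}  = Ω∖{α,γ,δ,ζ}
  {γ,ε}  = Ω∖{α,β,δ,ζ}
  {δ,ε}  = Ω∖{α,β,γ,ζ}
  {α,γ,ζ}  = {α,ζ} ∪ {γ}
  {α,ε,ζ}  = Ω∖{β,γ,δ}
  |family| = 30
Iteration 4. New:
  {β,δ,ε}  = Ω∖{α,γ,ζ}
  {α,γ,ε,ζ}  = Ω∖{β,δ}
  |family| = 32
Iteration 5: stable.

|σ(𝒢)| = 32.  σ(𝒢) = { {}, {β}, {γ}, {δ}, {ε}, {α,ζ}, {β,γ}, {β,δ}, {β,ε}, {γ,δ}, {γ,ε}, {δ,ε}, {α,β,ζ}, {α,γ,ζ}, {α,δ,ζ}, {α,ε,ζ}, {β,γ,δ}, {β,γ,ε}, {β,δ,ε}, {γ,δ,ε}, {α,β,γ,ζ}, {α,β,δ,ζ}, {α,β,ε,ζ}, {α,γ,δ,ζ}, {α,γ,ε,ζ}, {α,δ,ε,ζ}, {β,γ,δ,ε}, {α,β,γ,δ,ζ}, {α,β,γ,ε,ζ}, {α,β,δ,ε,ζ}, {α,γ,δ,ε,ζ}, Ω }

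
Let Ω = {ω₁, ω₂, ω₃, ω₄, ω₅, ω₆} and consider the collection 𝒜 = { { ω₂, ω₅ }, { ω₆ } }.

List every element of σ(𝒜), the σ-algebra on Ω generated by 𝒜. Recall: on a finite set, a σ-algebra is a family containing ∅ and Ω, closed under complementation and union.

Seed the family with 𝒜 together with ∅ and Ω: { ∅, { ω₆ }, { ω₂, ω₅ }, Ω }.
Iteration 1: 3 new —
  { ω₂, ω₅, ω₆ }  = { ω₂, ω₅ } ∪ { ω₆ }
  { ω₁, ω₃, ω₄, ω₆ }  = ᶜ of { ω₂, ω₅ }
  { ω₁, ω₂, ω₃, ω₄, ω₅ }  = ᶜ of { ω₆ }
Iteration 2 (1 new):
  { ω₁, ω₃, ω₄ }  = ᶜ of { ω₂, ω₅, ω₆ }
Iteration 3: stable.

Therefore σ(𝒜) = { ∅, { ω₆ }, { ω₂, ω₅ }, { ω₁, ω₃, ω₄ }, { ω₂, ω₅, ω₆ }, { ω₁, ω₃, ω₄, ω₆ }, { ω₁, ω₂, ω₃, ω₄, ω₅ }, Ω } (|σ(𝒜)| = 8).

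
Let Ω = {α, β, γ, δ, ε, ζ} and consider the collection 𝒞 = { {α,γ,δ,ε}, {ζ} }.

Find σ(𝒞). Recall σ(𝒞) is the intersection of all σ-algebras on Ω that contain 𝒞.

Answer: σ(𝒞) = { {}, {β}, {ζ}, {β,ζ}, {α,γ,δ,ε}, {α,β,γ,δ,ε}, {α,γ,δ,ε,ζ}, Ω }

Check:
Seed the family with 𝒞 together with ∅ and Ω: { {}, {ζ}, {α,γ,δ,ε}, Ω }.
Step 1: 3 new —
  {β,ζ}  = Ω∖{α,γ,δ,ε}
  {α,β,γ,δ,ε}  = Ω∖{ζ}
  {α,γ,δ,ε,ζ}  = {α,γ,δ,ε} ∪ {ζ}
  (now 7)
Step 2 (1 new):
  {β}  = Ω∖{α,γ,δ,ε,ζ}
  (now 8)
Step 3 adds nothing — fixpoint reached.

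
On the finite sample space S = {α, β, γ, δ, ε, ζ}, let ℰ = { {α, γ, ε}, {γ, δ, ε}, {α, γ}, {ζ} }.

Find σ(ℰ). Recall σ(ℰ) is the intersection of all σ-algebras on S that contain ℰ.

|σ(ℰ)| = 64.  σ(ℰ) = { {}, {α}, {β}, {γ}, {δ}, {ε}, {ζ}, {α, β}, {α, γ}, {α, δ}, {α, ε}, {α, ζ}, {β, γ}, {β, δ}, {β, ε}, {β, ζ}, {γ, δ}, {γ, ε}, {γ, ζ}, {δ, ε}, {δ, ζ}, {ε, ζ}, {α, β, γ}, {α, β, δ}, {α, β, ε}, {α, β, ζ}, {α, γ, δ}, {α, γ, ε}, {α, γ, ζ}, {α, δ, ε}, {α, δ, ζ}, {α, ε, ζ}, {β, γ, δ}, {β, γ, ε}, {β, γ, ζ}, {β, δ, ε}, {β, δ, ζ}, {β, ε, ζ}, {γ, δ, ε}, {γ, δ, ζ}, {γ, ε, ζ}, {δ, ε, ζ}, {α, β, γ, δ}, {α, β, γ, ε}, {α, β, γ, ζ}, {α, β, δ, ε}, {α, β, δ, ζ}, {α, β, ε, ζ}, {α, γ, δ, ε}, {α, γ, δ, ζ}, {α, γ, ε, ζ}, {α, δ, ε, ζ}, {β, γ, δ, ε}, {β, γ, δ, ζ}, {β, γ, ε, ζ}, {β, δ, ε, ζ}, {γ, δ, ε, ζ}, {α, β, γ, δ, ε}, {α, β, γ, δ, ζ}, {α, β, γ, ε, ζ}, {α, β, δ, ε, ζ}, {α, γ, δ, ε, ζ}, {β, γ, δ, ε, ζ}, S }

Derivation:
Start: ℰ ∪ {∅, S} = { {}, {ζ}, {α, γ}, {α, γ, ε}, {γ, δ, ε}, S }.
Step 1: 8 new —
  {α, β, ζ}  = S∖{γ, δ, ε}
  {α, γ, ζ}  = {α, γ} ∪ {ζ}
  {β, δ, ζ}  = S∖{α, γ, ε}
  {α, γ, δ, ε}  = {γ, δ, ε} ∪ {α, γ}
  {α, γ, ε, ζ}  = {α, γ, ε} ∪ {ζ}
  {β, δ, ε, ζ}  = S∖{α, γ}
  {γ, δ, ε, ζ}  = {γ, δ, ε} ∪ {ζ}
  {α, β, γ, δ, ε}  = S∖{ζ}
Step 2. New:
  {α, β}  = S∖{γ, δ, ε, ζ}
  {β, δ}  = S∖{α, γ, ε, ζ}
  {β, ζ}  = S∖{α, γ, δ, ε}
  {β, δ, ε}  = S∖{α, γ, ζ}
  {α, β, γ, ζ}  = {α, γ, ζ} ∪ {α, β, ζ}
  {α, β, δ, ζ}  = {β, δ, ζ} ∪ {α, β, ζ}
  {α, β, γ, δ, ζ}  = {β, δ, ζ} ∪ {α, γ, ζ}
  {α, β, γ, ε, ζ}  = {α, γ, ε, ζ} ∪ {α, β, ζ}
  {α, β, δ, ε, ζ}  = {β, δ, ε, ζ} ∪ {α, β, ζ}
  {α, γ, δ, ε, ζ}  = {α, γ, ε, ζ} ∪ {γ, δ, ε}
  {β, γ, δ, ε, ζ}  = {β, δ, ζ} ∪ {γ, δ, ε}
Step 3. New:
  {α}  = S∖{β, γ, δ, ε, ζ}
  {β}  = S∖{α, γ, δ, ε, ζ}
  {γ}  = S∖{α, β, δ, ε, ζ}
  {δ}  = S∖{α, β, γ, ε, ζ}
  {ε}  = S∖{α, β, γ, δ, ζ}
  {γ, ε}  = S∖{α, β, δ, ζ}
  {δ, ε}  = S∖{α, β, γ, ζ}
  {α, β, γ}  = {α, γ} ∪ {α, β}
  {α, β, δ}  = {β, δ} ∪ {α, β}
  {α, β, γ, δ}  = {α, γ} ∪ {β, δ}
  {α, β, γ, ε}  = {α, γ, ε} ∪ {α, β}
  {α, β, δ, ε}  = {β, δ, ε} ∪ {α, β}
  {β, γ, δ, ε}  = {γ, δ, ε} ∪ {β, δ}
Step 4: 22 new —
  {α, δ}  = {δ} ∪ {α}
  {α, ε}  = {α} ∪ {ε}
  {α, ζ}  = S∖{β, γ, δ, ε}
  {β, γ}  = {β} ∪ {γ}
  {β, ε}  = {β} ∪ {ε}
  {γ, δ}  = {γ} ∪ {δ}
  {γ, ζ}  = S∖{α, β, δ, ε}
  {δ, ζ}  = S∖{α, β, γ, ε}
  {ε, ζ}  = S∖{α, β, γ, δ}
  {α, β, ε}  = {α, β} ∪ {ε}
  {α, γ, δ}  = {α, γ} ∪ {δ}
  {α, δ, ε}  = {δ, ε} ∪ {α}
  {β, γ, δ}  = {γ} ∪ {β, δ}
  {β, γ, ε}  = {β} ∪ {γ, ε}
  {β, γ, ζ}  = {β, ζ} ∪ {γ}
  {β, ε, ζ}  = {β, ζ} ∪ {ε}
  {γ, ε, ζ}  = S∖{α, β, δ}
  {δ, ε, ζ}  = S∖{α, β, γ}
  {α, β, ε, ζ}  = {ε} ∪ {α, β, ζ}
  {α, γ, δ, ζ}  = {α, γ, ζ} ∪ {δ}
  {β, γ, δ, ζ}  = {β, δ, ζ} ∪ {γ}
  {β, γ, ε, ζ}  = {γ, ε} ∪ {β, ζ}
Step 5 (4 new):
  {α, δ, ζ}  = S∖{β, γ, ε}
  {α, ε, ζ}  = S∖{β, γ, δ}
  {γ, δ, ζ}  = S∖{α, β, ε}
  {α, δ, ε, ζ}  = S∖{β, γ}
Step 6: already closed under ᶜ and ∪.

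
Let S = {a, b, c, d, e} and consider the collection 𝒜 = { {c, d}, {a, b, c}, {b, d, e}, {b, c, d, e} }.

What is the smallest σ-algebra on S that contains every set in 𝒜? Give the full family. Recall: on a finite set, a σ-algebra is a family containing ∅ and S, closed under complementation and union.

Initial family (6 sets): { {}, {c, d}, {a, b, c}, {b, d, e}, {b, c, d, e}, S }.
Pass 1 (5 new):
  {a}  = {b, c, d, e}ᶜ
  {a, c}  = {b, d, e}ᶜ
  {d, e}  = {a, b, c}ᶜ
  {a, b, e}  = {c, d}ᶜ
  {a, b, c, d}  = {c, d} ∪ {a, b, c}
  (now 11)
Pass 2 (7 new):
  {e}  = {a, b, c, d}ᶜ
  {a, c, d}  = {c, d} ∪ {a, c}
  {a, d, e}  = {d, e} ∪ {a}
  {c, d, e}  = {c, d} ∪ {d, e}
  {a, b, c, e}  = {a, b, c} ∪ {a, b, e}
  {a, b, d, e}  = {d, e} ∪ {a, b, e}
  {a, c, d, e}  = {d, e} ∪ {a, c}
  (now 18)
Pass 3: +8 →
  {b}  = {a, c, d, e}ᶜ
  {c}  = {a, b, d, e}ᶜ
  {d}  = {a, b, c, e}ᶜ
  {a, b}  = {c, d, e}ᶜ
  {a, e}  = {e} ∪ {a}
  {b, c}  = {a, d, e}ᶜ
  {b, e}  = {a, c, d}ᶜ
  {a, c, e}  = {a, c} ∪ {e}
  (now 26)
Pass 4. New:
  {a, d}  = {d} ∪ {a}
  {b, d}  = {a, c, e}ᶜ
  {c, e}  = {e} ∪ {c}
  {a, b, d}  = {a, b} ∪ {d}
  {b, c, d}  = {a, e}ᶜ
  {b, c, e}  = {b, e} ∪ {c}
  (now 32)
Pass 5: closed — nothing new.

Therefore σ(𝒜) = { {}, {a}, {b}, {c}, {d}, {e}, {a, b}, {a, c}, {a, d}, {a, e}, {b, c}, {b, d}, {b, e}, {c, d}, {c, e}, {d, e}, {a, b, c}, {a, b, d}, {a, b, e}, {a, c, d}, {a, c, e}, {a, d, e}, {b, c, d}, {b, c, e}, {b, d, e}, {c, d, e}, {a, b, c, d}, {a, b, c, e}, {a, b, d, e}, {a, c, d, e}, {b, c, d, e}, S } (|σ(𝒜)| = 32).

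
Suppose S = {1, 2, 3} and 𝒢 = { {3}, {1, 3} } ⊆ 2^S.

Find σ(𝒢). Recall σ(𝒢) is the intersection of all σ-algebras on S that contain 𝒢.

Begin from { {}, {3}, {1, 3}, S } (that is, 𝒢 plus ∅ and S).
Step 1 adds 2:
  {2}  = ᶜ of {1, 3}
  {1, 2}  = ᶜ of {3}
  — 6 sets.
Step 2: +1 →
  {2, 3}  = {3} ∪ {2}
  — 7 sets.
Step 3 adds 1:
  {1}  = ᶜ of {2, 3}
  — 8 sets.
After Step 4 the family is unchanged; done.

|σ(𝒢)| = 8.  σ(𝒢) = { {}, {1}, {2}, {3}, {1, 2}, {1, 3}, {2, 3}, S }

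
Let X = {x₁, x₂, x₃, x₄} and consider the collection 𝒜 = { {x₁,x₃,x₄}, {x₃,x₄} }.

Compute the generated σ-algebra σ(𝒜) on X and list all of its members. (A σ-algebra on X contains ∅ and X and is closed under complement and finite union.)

Seed the family with 𝒜 together with ∅ and X: { ∅, {x₃,x₄}, {x₁,x₃,x₄}, X }.
Pass 1. New:
  {x₂}  = ᶜ of {x₁,x₃,x₄}
  {x₁,x₂}  = ᶜ of {x₃,x₄}
  (now 6)
Pass 2: 1 new —
  {x₂,x₃,x₄}  = {x₃,x₄} ∪ {x₂}
  (now 7)
Pass 3 adds 1:
  {x₁}  = ᶜ of {x₂,x₃,x₄}
  (now 8)
Pass 4: already closed under ᶜ and ∪.

Hence σ(𝒜) has 8 members: { ∅, {x₁}, {x₂}, {x₁,x₂}, {x₃,x₄}, {x₁,x₃,x₄}, {x₂,x₃,x₄}, X }.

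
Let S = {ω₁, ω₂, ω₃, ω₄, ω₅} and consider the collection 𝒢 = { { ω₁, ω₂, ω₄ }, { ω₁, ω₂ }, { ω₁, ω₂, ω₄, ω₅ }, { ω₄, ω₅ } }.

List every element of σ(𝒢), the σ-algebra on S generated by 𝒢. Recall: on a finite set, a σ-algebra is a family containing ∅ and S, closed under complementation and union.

Take S₀ = 𝒢 ∪ {∅, S} = { {  }, { ω₁, ω₂ }, { ω₄, ω₅ }, { ω₁, ω₂, ω₄ }, { ω₁, ω₂, ω₄, ω₅ }, S }.
Round 1: +4 →
  { ω₃ }  = ᶜ of { ω₁, ω₂, ω₄, ω₅ }
  { ω₃, ω₅ }  = ᶜ of { ω₁, ω₂, ω₄ }
  { ω₁, ω₂, ω₃ }  = ᶜ of { ω₄, ω₅ }
  { ω₃, ω₄, ω₅ }  = ᶜ of { ω₁, ω₂ }
  [10 total]
Round 2: 2 new —
  { ω₁, ω₂, ω₃, ω₄ }  = { ω₁, ω₂, ω₃ } ∪ { ω₁, ω₂, ω₄ }
  { ω₁, ω₂, ω₃, ω₅ }  = { ω₁, ω₂, ω₃ } ∪ { ω₃, ω₅ }
  [12 total]
Round 3: +2 →
  { ω₄ }  = ᶜ of { ω₁, ω₂, ω₃, ω₅ }
  { ω₅ }  = ᶜ of { ω₁, ω₂, ω₃, ω₄ }
  [14 total]
Round 4 (2 new):
  { ω₃, ω₄ }  = { ω₃ } ∪ { ω₄ }
  { ω₁, ω₂, ω₅ }  = { ω₁, ω₂ } ∪ { ω₅ }
  [16 total]
Round 5: already closed under ᶜ and ∪.

Therefore σ(𝒢) = { {  }, { ω₃ }, { ω₄ }, { ω₅ }, { ω₁, ω₂ }, { ω₃, ω₄ }, { ω₃, ω₅ }, { ω₄, ω₅ }, { ω₁, ω₂, ω₃ }, { ω₁, ω₂, ω₄ }, { ω₁, ω₂, ω₅ }, { ω₃, ω₄, ω₅ }, { ω₁, ω₂, ω₃, ω₄ }, { ω₁, ω₂, ω₃, ω₅ }, { ω₁, ω₂, ω₄, ω₅ }, S } (|σ(𝒢)| = 16).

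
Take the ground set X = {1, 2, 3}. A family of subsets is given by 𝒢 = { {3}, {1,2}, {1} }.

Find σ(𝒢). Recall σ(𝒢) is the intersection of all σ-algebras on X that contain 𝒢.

Seed the family with 𝒢 together with ∅ and X: { {}, {1}, {3}, {1,2}, X }.
Step 1: +2 →
  {1,3}  = {3} ∪ {1}
  {2,3}  = {1}ᶜ
  |family| = 7
Step 2 (1 new):
  {2}  = {1,3}ᶜ
  |family| = 8
Step 3: closed — nothing new.

Therefore σ(𝒢) = { {}, {1}, {2}, {3}, {1,2}, {1,3}, {2,3}, X } (|σ(𝒢)| = 8).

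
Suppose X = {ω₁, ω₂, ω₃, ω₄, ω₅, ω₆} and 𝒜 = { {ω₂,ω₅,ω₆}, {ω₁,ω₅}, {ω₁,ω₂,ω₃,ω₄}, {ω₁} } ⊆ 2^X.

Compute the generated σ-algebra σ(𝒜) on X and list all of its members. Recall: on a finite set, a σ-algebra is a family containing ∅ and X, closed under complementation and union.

σ(𝒜) (32 sets): { ∅, {ω₁}, {ω₂}, {ω₅}, {ω₆}, {ω₁,ω₂}, {ω₁,ω₅}, {ω₁,ω₆}, {ω₂,ω₅}, {ω₂,ω₆}, {ω₃,ω₄}, {ω₅,ω₆}, {ω₁,ω₂,ω₅}, {ω₁,ω₂,ω₆}, {ω₁,ω₃,ω₄}, {ω₁,ω₅,ω₆}, {ω₂,ω₃,ω₄}, {ω₂,ω₅,ω₆}, {ω₃,ω₄,ω₅}, {ω₃,ω₄,ω₆}, {ω₁,ω₂,ω₃,ω₄}, {ω₁,ω₂,ω₅,ω₆}, {ω₁,ω₃,ω₄,ω₅}, {ω₁,ω₃,ω₄,ω₆}, {ω₂,ω₃,ω₄,ω₅}, {ω₂,ω₃,ω₄,ω₆}, {ω₃,ω₄,ω₅,ω₆}, {ω₁,ω₂,ω₃,ω₄,ω₅}, {ω₁,ω₂,ω₃,ω₄,ω₆}, {ω₁,ω₃,ω₄,ω₅,ω₆}, {ω₂,ω₃,ω₄,ω₅,ω₆}, X }

Trace:
Initial family (6 sets): { ∅, {ω₁}, {ω₁,ω₅}, {ω₂,ω₅,ω₆}, {ω₁,ω₂,ω₃,ω₄}, X }.
Pass 1. New:
  {ω₅,ω₆}  = {ω₁,ω₂,ω₃,ω₄}ᶜ
  {ω₁,ω₃,ω₄}  = {ω₂,ω₅,ω₆}ᶜ
  {ω₁,ω₂,ω₅,ω₆}  = {ω₁,ω₅} ∪ {ω₂,ω₅,ω₆}
  {ω₂,ω₃,ω₄,ω₆}  = {ω₁,ω₅}ᶜ
  {ω₁,ω₂,ω₃,ω₄,ω₅}  = {ω₁,ω₅} ∪ {ω₁,ω₂,ω₃,ω₄}
  {ω₂,ω₃,ω₄,ω₅,ω₆}  = {ω₁}ᶜ
  |family| = 12
Pass 2. New:
  {ω₆}  = {ω₁,ω₂,ω₃,ω₄,ω₅}ᶜ
  {ω₃,ω₄}  = {ω₁,ω₂,ω₅,ω₆}ᶜ
  {ω₁,ω₅,ω₆}  = {ω₅,ω₆} ∪ {ω₁,ω₅}
  {ω₁,ω₃,ω₄,ω₅}  = {ω₁,ω₃,ω₄} ∪ {ω₁,ω₅}
  {ω₁,ω₂,ω₃,ω₄,ω₆}  = {ω₁,ω₃,ω₄} ∪ {ω₂,ω₃,ω₄,ω₆}
  {ω₁,ω₃,ω₄,ω₅,ω₆}  = {ω₅,ω₆} ∪ {ω₁,ω₃,ω₄}
  |family| = 18
Pass 3 adds 8:
  {ω₂}  = {ω₁,ω₃,ω₄,ω₅,ω₆}ᶜ
  {ω₅}  = {ω₁,ω₂,ω₃,ω₄,ω₆}ᶜ
  {ω₁,ω₆}  = {ω₆} ∪ {ω₁}
  {ω₂,ω₆}  = {ω₁,ω₃,ω₄,ω₅}ᶜ
  {ω₂,ω₃,ω₄}  = {ω₁,ω₅,ω₆}ᶜ
  {ω₃,ω₄,ω₆}  = {ω₃,ω₄} ∪ {ω₆}
  {ω₁,ω₃,ω₄,ω₆}  = {ω₁,ω₃,ω₄} ∪ {ω₆}
  {ω₃,ω₄,ω₅,ω₆}  = {ω₃,ω₄} ∪ {ω₅,ω₆}
  |family| = 26
Pass 4. New:
  {ω₁,ω₂}  = {ω₃,ω₄,ω₅,ω₆}ᶜ
  {ω₂,ω₅}  = {ω₁,ω₃,ω₄,ω₆}ᶜ
  {ω₁,ω₂,ω₅}  = {ω₃,ω₄,ω₆}ᶜ
  {ω₁,ω₂,ω₆}  = {ω₁,ω₆} ∪ {ω₂}
  {ω₃,ω₄,ω₅}  = {ω₃,ω₄} ∪ {ω₅}
  {ω₂,ω₃,ω₄,ω₅}  = {ω₁,ω₆}ᶜ
  |family| = 32
Pass 5 adds nothing — fixpoint reached.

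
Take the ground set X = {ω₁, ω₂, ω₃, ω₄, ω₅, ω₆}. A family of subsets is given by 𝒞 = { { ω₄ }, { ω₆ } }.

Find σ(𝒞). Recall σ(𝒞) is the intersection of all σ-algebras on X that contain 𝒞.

Initial family (4 sets): { {}, { ω₄ }, { ω₆ }, X }.
Pass 1: +3 →
  { ω₄, ω₆ }  = { ω₄ } ∪ { ω₆ }
  { ω₁, ω₂, ω₃, ω₄, ω₅ }  = X∖{ ω₆ }
  { ω₁, ω₂, ω₃, ω₅, ω₆ }  = X∖{ ω₄ }
  |family| = 7
Pass 2 (1 new):
  { ω₁, ω₂, ω₃, ω₅ }  = X∖{ ω₄, ω₆ }
  |family| = 8
Pass 3: closed — nothing new.

Hence σ(𝒞) has 8 members: { {}, { ω₄ }, { ω₆ }, { ω₄, ω₆ }, { ω₁, ω₂, ω₃, ω₅ }, { ω₁, ω₂, ω₃, ω₄, ω₅ }, { ω₁, ω₂, ω₃, ω₅, ω₆ }, X }.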